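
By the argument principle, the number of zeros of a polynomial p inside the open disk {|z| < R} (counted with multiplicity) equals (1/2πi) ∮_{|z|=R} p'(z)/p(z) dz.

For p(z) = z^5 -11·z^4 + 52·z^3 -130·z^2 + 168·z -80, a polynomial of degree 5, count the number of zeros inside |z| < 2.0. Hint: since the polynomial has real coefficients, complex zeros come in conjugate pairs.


The zeros of p are: 1, (3 + 1i), (3 - 1i), (2 + 2i), (2 - 2i).
Their magnitudes are: 1, 3.162, 3.162, 2.828, 2.828.
Zeros with |z| < R = 2.0: 1.
Count = 1.
By the argument principle, (1/2πi) ∮_{|z|=R} p'(z)/p(z) dz equals exactly this count.

Number of zeros inside |z| < 2.0: 1.


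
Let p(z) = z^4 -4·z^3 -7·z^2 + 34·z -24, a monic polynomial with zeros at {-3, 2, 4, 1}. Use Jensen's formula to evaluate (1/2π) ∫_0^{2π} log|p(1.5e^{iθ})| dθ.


Zeros: -3, 1, 2, 4; r = 1.5.
Inside |z| < r: 1. Outside (|z| ≥ r): -3, 2, 4.
p(0) = -24, so log|p(0)| = log(24) = 3.1781.
Apply Jensen: I(r) = log|p(0)| + Σ_k log(r/|z_k|), summed over zeros inside |z| < r.
  log(r/|z_k|) for z_k = 1: log(1.5/1) = 0.4055
  Outside zeros (-3, 2, 4) contribute nothing to the Jensen sum.
Sum over inside zeros: 0.4055.
I(r) = log|p(0)| + (inside sum) = 3.1781 + 0.4055 = 3.5835.
Note: since some zeros are outside |z| ≤ r, the simplified n·log(r) form does NOT apply — only the inside zeros contribute.

I(r) ≈ 3.5835.


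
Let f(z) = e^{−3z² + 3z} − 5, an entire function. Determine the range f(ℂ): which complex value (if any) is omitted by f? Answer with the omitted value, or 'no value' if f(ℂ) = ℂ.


Little Picard bounds the complement of f(ℂ) to at most one point.
The exponent g(z) = −3z² + 3z is a nonconstant polynomial, hence surjective onto ℂ. So e^{g(z)} takes every value in {e^w : w ∈ ℂ} = ℂ ∖ {0}. Adding -5 shifts the range to ℂ ∖ {-5}. f omits exactly -5.

Omitted value: -5.


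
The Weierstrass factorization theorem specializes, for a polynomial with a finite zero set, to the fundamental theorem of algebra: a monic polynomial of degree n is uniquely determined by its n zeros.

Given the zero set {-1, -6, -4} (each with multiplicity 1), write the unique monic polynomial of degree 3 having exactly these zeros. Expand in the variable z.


The polynomial is p(z) = ∏_{α ∈ S} (z − α), where S = {-1, -6, -4}.
Expanding the product yields: p(z) = z^3 + 11·z^2 + 34·z + 24.
The resulting polynomial has degree 3 and real coefficients as required.

p(z) = z^3 + 11·z^2 + 34·z + 24.


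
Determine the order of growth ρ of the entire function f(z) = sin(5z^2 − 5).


Write sin(w) = (e^{iw} ± e^{−iw})/(2 or 2i), so |sin(w)| ≤ e^{|w|}. With w = 5z^2 − 5, |w| ≤ 5r^2 + 5 on |z|=r, giving M(r) ≤ e^{5r^2 + 5} and ρ ≤ 2. For the lower bound, choose z on |z|=r with 5z^2 purely imaginary of modulus 5r^2; then |sin(5z^2 − 5)| grows like e^{5r^2}/2, so ρ ≥ 2. Hence ρ = 2.
Therefore ρ = 2.

Order ρ = 2.


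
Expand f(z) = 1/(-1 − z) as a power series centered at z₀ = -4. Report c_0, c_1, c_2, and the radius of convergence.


Let w = z − z₀, so z = z₀ + w.
Then -1 − z = -1 − (z₀ + w) = (-1 − z₀) − w = 3 − w.
f(z) = 1/(3 − w) = (1/(3)) · 1/(1 − w/(3)) = Σ_{n≥0} w^n / (3)^(n+1).
So c_n = 1/(3)^(n+1):
  c_0 = 1/(3)^1 = 1/3.
  c_1 = 1/(3)^2 = 1/9.
  c_2 = 1/(3)^3 = 1/27.
The series is valid for |w/d| < 1, i.e. |z − z₀| < |d|.
Radius of convergence: R = |-1 − z₀| = |3| = 3 (distance from z₀ to the singularity z = -1).

c_0 = 1/3, c_1 = 1/9, c_2 = 1/27; R = 3.


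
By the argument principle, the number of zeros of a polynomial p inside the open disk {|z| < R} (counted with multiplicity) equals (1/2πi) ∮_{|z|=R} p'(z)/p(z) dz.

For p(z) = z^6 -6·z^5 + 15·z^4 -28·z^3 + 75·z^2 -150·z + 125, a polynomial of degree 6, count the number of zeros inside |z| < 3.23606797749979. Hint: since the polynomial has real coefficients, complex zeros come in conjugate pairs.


The zeros of p are: (2 + 1i), (2 - 1i), (2 + 1i), (2 - 1i), (-1 + 2i), (-1 - 2i).
Their magnitudes are: 2.236, 2.236, 2.236, 2.236, 2.236, 2.236.
Zeros with |z| < R = 3.23606797749979: (2 + 1i), (2 - 1i), (2 + 1i), (2 - 1i), (-1 + 2i), (-1 - 2i).
Count = 6.
By the argument principle, (1/2πi) ∮_{|z|=R} p'(z)/p(z) dz equals exactly this count.

Number of zeros inside |z| < 3.23606797749979: 6.


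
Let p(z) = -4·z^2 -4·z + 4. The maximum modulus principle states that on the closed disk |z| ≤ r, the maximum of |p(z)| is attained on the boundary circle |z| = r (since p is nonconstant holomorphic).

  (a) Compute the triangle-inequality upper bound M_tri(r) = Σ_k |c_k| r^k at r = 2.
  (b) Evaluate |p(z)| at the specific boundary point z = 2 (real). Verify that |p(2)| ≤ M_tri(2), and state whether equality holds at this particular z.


Coefficients: c_0 = 4, c_1 = -4, c_2 = -4. Radius r = 2.
Part (a). Triangle bound: M_tri(r) = Σ_k |c_k| r^k
  = |4|·2^0 + |-4|·2^1 + |-4|·2^2
  = 4 + 8 + 16 = 28.
This bounds M(r) := max_{|z|=r} |p(z)| from above; equality holds iff all terms c_k z^k can be made to align in phase at a single z on |z|=r.
Part (b). At z = 2 (real, on the circle |z| = r):
  p(2) = (4)·2^0 + (-4)·2^1 + (-4)·2^2 = -20.
  |p(2)| = 20.
Check: |p(2)| = 20 ≤ 28 = M_tri(2). ✓ Equality does not hold at z = 2 (the coefficients have mixed signs, so the terms do not all align in phase there).

M_tri(2) = 28; |p(2)| = 20; equality at z=2: no.


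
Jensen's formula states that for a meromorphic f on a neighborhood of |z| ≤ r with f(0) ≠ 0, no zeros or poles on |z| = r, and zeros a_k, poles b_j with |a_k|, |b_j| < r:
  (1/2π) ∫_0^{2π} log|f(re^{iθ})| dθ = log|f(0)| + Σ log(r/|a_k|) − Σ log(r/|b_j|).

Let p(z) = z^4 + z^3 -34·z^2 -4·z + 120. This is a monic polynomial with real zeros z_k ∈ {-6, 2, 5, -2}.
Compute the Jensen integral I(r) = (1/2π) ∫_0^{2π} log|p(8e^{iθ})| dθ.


Zeros: -6, -2, 2, 5; r = 8.
Inside |z| < r: -6, -2, 2, 5. Outside (|z| ≥ r): ∅.
p(0) = 120, so log|p(0)| = log(120) = 4.7875.
Apply Jensen: I(r) = log|p(0)| + Σ_k log(r/|z_k|), summed over zeros inside |z| < r.
  log(r/|z_k|) for z_k = -6: log(8/6) = 0.2877
  log(r/|z_k|) for z_k = 2: log(8/2) = 1.3863
  log(r/|z_k|) for z_k = 5: log(8/5) = 0.4700
  log(r/|z_k|) for z_k = -2: log(8/2) = 1.3863
Sum over inside zeros: 3.5303.
I(r) = log|p(0)| + (inside sum) = 4.7875 + 3.5303 = 8.3178.
Closed form (all zeros inside, monic): I(r) = n·log(r) = 4·log(8) = 8.3178. ✓

I(r) ≈ 8.3178.


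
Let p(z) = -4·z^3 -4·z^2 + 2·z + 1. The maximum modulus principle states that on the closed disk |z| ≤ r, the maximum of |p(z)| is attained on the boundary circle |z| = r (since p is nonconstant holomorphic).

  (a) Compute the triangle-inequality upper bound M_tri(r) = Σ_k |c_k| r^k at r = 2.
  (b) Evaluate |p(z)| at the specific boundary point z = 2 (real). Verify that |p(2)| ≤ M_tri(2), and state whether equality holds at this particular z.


Coefficients: c_0 = 1, c_1 = 2, c_2 = -4, c_3 = -4. Radius r = 2.
Part (a). Triangle bound: M_tri(r) = Σ_k |c_k| r^k
  = |1|·2^0 + |2|·2^1 + |-4|·2^2 + |-4|·2^3
  = 1 + 4 + 16 + 32 = 53.
This bounds M(r) := max_{|z|=r} |p(z)| from above; equality holds iff all terms c_k z^k can be made to align in phase at a single z on |z|=r.
Part (b). At z = 2 (real, on the circle |z| = r):
  p(2) = (1)·2^0 + (2)·2^1 + (-4)·2^2 + (-4)·2^3 = -43.
  |p(2)| = 43.
Check: |p(2)| = 43 ≤ 53 = M_tri(2). ✓ Equality does not hold at z = 2 (the coefficients have mixed signs, so the terms do not all align in phase there).

M_tri(2) = 53; |p(2)| = 43; equality at z=2: no.


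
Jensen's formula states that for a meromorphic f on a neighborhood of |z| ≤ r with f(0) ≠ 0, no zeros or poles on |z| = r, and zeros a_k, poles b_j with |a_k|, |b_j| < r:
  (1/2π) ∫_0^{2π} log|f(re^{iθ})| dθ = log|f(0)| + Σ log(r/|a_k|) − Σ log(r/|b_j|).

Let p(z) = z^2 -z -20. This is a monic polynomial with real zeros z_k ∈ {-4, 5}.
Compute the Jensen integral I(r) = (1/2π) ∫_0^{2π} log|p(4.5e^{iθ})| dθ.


Zeros: -4, 5; r = 4.5.
Inside |z| < r: -4. Outside (|z| ≥ r): 5.
p(0) = -20, so log|p(0)| = log(20) = 2.9957.
Apply Jensen: I(r) = log|p(0)| + Σ_k log(r/|z_k|), summed over zeros inside |z| < r.
  log(r/|z_k|) for z_k = -4: log(4.5/4) = 0.1178
  Outside zeros (5) contribute nothing to the Jensen sum.
Sum over inside zeros: 0.1178.
I(r) = log|p(0)| + (inside sum) = 2.9957 + 0.1178 = 3.1135.
Note: since some zeros are outside |z| ≤ r, the simplified n·log(r) form does NOT apply — only the inside zeros contribute.

I(r) ≈ 3.1135.


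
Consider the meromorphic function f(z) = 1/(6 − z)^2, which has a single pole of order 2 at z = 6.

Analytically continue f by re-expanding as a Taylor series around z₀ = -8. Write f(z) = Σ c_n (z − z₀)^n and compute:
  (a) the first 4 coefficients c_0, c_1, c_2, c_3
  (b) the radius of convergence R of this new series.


Let w = z − z₀, so z = z₀ + w.
Then 6 − z = 6 − (z₀ + w) = (6 − z₀) − w = 14 − w.
f(z) = 1/(14 − w)^2 = (1/(14)^2) · (1 − w/(14))^{−2}.
By the binomial series (1−u)^{−2} = Σ_{n≥0} C(n+1, 1) u^n for |u|<1, with u = w/(14):
  c_n = C(n+1, 1) / (14)^(n+2).
  c_0 = 1/(14)^2 = 1/196.
  c_1 = 2/(14)^3 = 1/1372.
  c_2 = 3/(14)^4 = 3/38416.
  c_3 = 4/(14)^5 = 1/134456.
The series is valid for |w/d| < 1, i.e. |z − z₀| < |d|.
Radius of convergence: R = |6 − z₀| = |14| = 14 (distance from z₀ to the singularity z = 6).

c_0 = 1/196, c_1 = 1/1372, c_2 = 3/38416, c_3 = 1/134456; R = 14.


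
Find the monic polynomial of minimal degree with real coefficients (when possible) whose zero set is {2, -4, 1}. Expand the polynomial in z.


The polynomial is p(z) = ∏_{α ∈ S} (z − α), where S = {2, -4, 1}.
Expanding the product yields: p(z) = z^3 + z^2 -10·z + 8.
The resulting polynomial has degree 3 and real coefficients as required.

p(z) = z^3 + z^2 -10·z + 8.


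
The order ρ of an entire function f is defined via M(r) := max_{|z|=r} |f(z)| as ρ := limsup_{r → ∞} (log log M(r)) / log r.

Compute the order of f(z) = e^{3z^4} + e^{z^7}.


Each summand is entire of order 4 and 7 respectively (as in the single-exponential case). The order of a sum is at most the max of the orders, so ρ ≤ 7. For the lower bound: on |z|=r choose arg z so that 1z^7 is real positive; then |e^{1z^7}| = e^{1r^7} while |e^{3z^4}| ≤ e^{3r^4} = o(e^{1r^7}). So |f| ≥ e^{1r^7}(1 − o(1)) and ρ ≥ 7. Hence ρ = max(4, 7) = 7.
Therefore ρ = 7.

Order ρ = 7.


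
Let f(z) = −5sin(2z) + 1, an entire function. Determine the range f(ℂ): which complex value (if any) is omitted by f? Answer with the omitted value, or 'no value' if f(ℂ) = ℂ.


Little Picard bounds the complement of f(ℂ) to at most one point.
sin is entire and surjective onto ℂ: for every w ∈ ℂ, sin(ζ) = w has a solution ζ ∈ ℂ (e.g., via the complex inverse arcsin). With ζ = 2z this gives z = ζ/(2). Then -5·sin(2z) takes every value in -5·ℂ = ℂ, and adding 1 is a bijection of ℂ. So f is surjective and omits no value. (Note: only on the real line is sin bounded by [−1, 1].)

Omitted value: no value.


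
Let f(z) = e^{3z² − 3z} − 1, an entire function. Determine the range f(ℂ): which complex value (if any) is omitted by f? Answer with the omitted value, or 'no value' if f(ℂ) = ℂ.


Little Picard bounds the complement of f(ℂ) to at most one point.
The exponent g(z) = 3z² − 3z is a nonconstant polynomial, hence surjective onto ℂ. So e^{g(z)} takes every value in {e^w : w ∈ ℂ} = ℂ ∖ {0}. Adding -1 shifts the range to ℂ ∖ {-1}. f omits exactly -1.

Omitted value: -1.


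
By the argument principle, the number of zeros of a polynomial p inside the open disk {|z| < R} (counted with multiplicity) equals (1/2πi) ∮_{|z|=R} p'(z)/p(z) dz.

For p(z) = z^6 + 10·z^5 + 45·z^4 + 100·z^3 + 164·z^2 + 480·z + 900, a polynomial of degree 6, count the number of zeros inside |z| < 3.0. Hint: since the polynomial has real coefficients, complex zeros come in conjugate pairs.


The zeros of p are: (-3 + 1i), (-3 - 1i), (-3 + 3i), (-3 - 3i), (1 + 2i), (1 - 2i).
Their magnitudes are: 3.162, 3.162, 4.243, 4.243, 2.236, 2.236.
Zeros with |z| < R = 3.0: (1 + 2i), (1 - 2i).
Count = 2.
By the argument principle, (1/2πi) ∮_{|z|=R} p'(z)/p(z) dz equals exactly this count.

Number of zeros inside |z| < 3.0: 2.


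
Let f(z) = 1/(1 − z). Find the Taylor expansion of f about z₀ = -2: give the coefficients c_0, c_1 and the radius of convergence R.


Let w = z − z₀, so z = z₀ + w.
Then 1 − z = 1 − (z₀ + w) = (1 − z₀) − w = 3 − w.
f(z) = 1/(3 − w) = (1/(3)) · 1/(1 − w/(3)) = Σ_{n≥0} w^n / (3)^(n+1).
So c_n = 1/(3)^(n+1):
  c_0 = 1/(3)^1 = 1/3.
  c_1 = 1/(3)^2 = 1/9.
The series is valid for |w/d| < 1, i.e. |z − z₀| < |d|.
Radius of convergence: R = |1 − z₀| = |3| = 3 (distance from z₀ to the singularity z = 1).

c_0 = 1/3, c_1 = 1/9; R = 3.


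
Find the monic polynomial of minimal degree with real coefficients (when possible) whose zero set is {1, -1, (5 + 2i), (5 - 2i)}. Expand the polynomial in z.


The polynomial is p(z) = ∏_{α ∈ S} (z − α), where S = {1, -1, (5 + 2i), (5 - 2i)}.
Expanding the product yields: p(z) = z^4 -10·z^3 + 28·z^2 + 10·z -29.
Note conjugate pairs combine to real quadratics: (z − (5+2i))(z − (5−2i)) = z² − 10z + 29.
The resulting polynomial has degree 4 and real coefficients as required.

p(z) = z^4 -10·z^3 + 28·z^2 + 10·z -29.


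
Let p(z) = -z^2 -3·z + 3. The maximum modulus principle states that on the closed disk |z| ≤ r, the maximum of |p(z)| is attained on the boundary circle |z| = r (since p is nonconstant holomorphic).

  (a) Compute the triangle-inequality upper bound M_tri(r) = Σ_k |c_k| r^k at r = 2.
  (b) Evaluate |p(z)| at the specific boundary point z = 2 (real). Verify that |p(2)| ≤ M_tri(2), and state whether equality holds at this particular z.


Coefficients: c_0 = 3, c_1 = -3, c_2 = -1. Radius r = 2.
Part (a). Triangle bound: M_tri(r) = Σ_k |c_k| r^k
  = |3|·2^0 + |-3|·2^1 + |-1|·2^2
  = 3 + 6 + 4 = 13.
This bounds M(r) := max_{|z|=r} |p(z)| from above; equality holds iff all terms c_k z^k can be made to align in phase at a single z on |z|=r.
Part (b). At z = 2 (real, on the circle |z| = r):
  p(2) = (3)·2^0 + (-3)·2^1 + (-1)·2^2 = -7.
  |p(2)| = 7.
Check: |p(2)| = 7 ≤ 13 = M_tri(2). ✓ Equality does not hold at z = 2 (the coefficients have mixed signs, so the terms do not all align in phase there).

M_tri(2) = 13; |p(2)| = 7; equality at z=2: no.


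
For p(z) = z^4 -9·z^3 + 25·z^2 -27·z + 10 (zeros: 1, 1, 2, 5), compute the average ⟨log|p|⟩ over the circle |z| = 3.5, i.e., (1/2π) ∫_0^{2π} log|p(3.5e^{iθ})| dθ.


Zeros: 1, 1, 2, 5; r = 3.5.
Inside |z| < r: 1, 1, 2. Outside (|z| ≥ r): 5.
p(0) = 10, so log|p(0)| = log(10) = 2.3026.
Apply Jensen: I(r) = log|p(0)| + Σ_k log(r/|z_k|), summed over zeros inside |z| < r.
  log(r/|z_k|) for z_k = 1: log(3.5/1) = 1.2528
  log(r/|z_k|) for z_k = 1: log(3.5/1) = 1.2528
  log(r/|z_k|) for z_k = 2: log(3.5/2) = 0.5596
  Outside zeros (5) contribute nothing to the Jensen sum.
Sum over inside zeros: 3.0651.
I(r) = log|p(0)| + (inside sum) = 2.3026 + 3.0651 = 5.3677.
Note: since some zeros are outside |z| ≤ r, the simplified n·log(r) form does NOT apply — only the inside zeros contribute.

I(r) ≈ 5.3677.


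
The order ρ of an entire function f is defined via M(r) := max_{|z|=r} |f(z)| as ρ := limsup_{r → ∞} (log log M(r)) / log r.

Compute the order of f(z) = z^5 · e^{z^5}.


M(r) = max_{|z|=r} |1|·|z|^5·|e^{z^5}| = 1·r^5 · e^{1r^5} (the factors attain their maxima compatibly on |z|=r). Then log M(r) = log 1 + 5·log r + 1r^5, dominated by the last term, so log log M(r) ~ 5·log r. The polynomial factor 1z^5 contributes only a log r term and does not affect the order. ρ = 5.
Therefore ρ = 5.

Order ρ = 5.


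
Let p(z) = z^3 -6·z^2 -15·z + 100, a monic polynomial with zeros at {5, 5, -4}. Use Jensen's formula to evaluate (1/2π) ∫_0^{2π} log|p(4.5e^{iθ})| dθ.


Zeros: -4, 5, 5; r = 4.5.
Inside |z| < r: -4. Outside (|z| ≥ r): 5, 5.
p(0) = 100, so log|p(0)| = log(100) = 4.6052.
Apply Jensen: I(r) = log|p(0)| + Σ_k log(r/|z_k|), summed over zeros inside |z| < r.
  log(r/|z_k|) for z_k = -4: log(4.5/4) = 0.1178
  Outside zeros (5, 5) contribute nothing to the Jensen sum.
Sum over inside zeros: 0.1178.
I(r) = log|p(0)| + (inside sum) = 4.6052 + 0.1178 = 4.7230.
Note: since some zeros are outside |z| ≤ r, the simplified n·log(r) form does NOT apply — only the inside zeros contribute.

I(r) ≈ 4.7230.


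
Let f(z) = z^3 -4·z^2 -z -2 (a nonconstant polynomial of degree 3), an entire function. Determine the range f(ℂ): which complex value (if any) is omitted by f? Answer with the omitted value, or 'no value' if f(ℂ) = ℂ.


Little Picard bounds the complement of f(ℂ) to at most one point.
For every w ∈ ℂ, the equation p(z) − w = 0 is a nonconstant polynomial in z and hence has at least one root by the fundamental theorem of algebra. So p is surjective onto ℂ, omitting no value.

Omitted value: no value.


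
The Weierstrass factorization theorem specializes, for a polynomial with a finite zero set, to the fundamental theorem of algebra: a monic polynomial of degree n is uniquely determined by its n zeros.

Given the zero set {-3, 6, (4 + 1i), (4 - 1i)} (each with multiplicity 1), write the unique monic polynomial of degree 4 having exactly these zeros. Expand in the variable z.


The polynomial is p(z) = ∏_{α ∈ S} (z − α), where S = {-3, 6, (4 + 1i), (4 - 1i)}.
Expanding the product yields: p(z) = z^4 -11·z^3 + 23·z^2 + 93·z -306.
Note conjugate pairs combine to real quadratics: (z − (4+1i))(z − (4−1i)) = z² − 8z + 17.
The resulting polynomial has degree 4 and real coefficients as required.

p(z) = z^4 -11·z^3 + 23·z^2 + 93·z -306.


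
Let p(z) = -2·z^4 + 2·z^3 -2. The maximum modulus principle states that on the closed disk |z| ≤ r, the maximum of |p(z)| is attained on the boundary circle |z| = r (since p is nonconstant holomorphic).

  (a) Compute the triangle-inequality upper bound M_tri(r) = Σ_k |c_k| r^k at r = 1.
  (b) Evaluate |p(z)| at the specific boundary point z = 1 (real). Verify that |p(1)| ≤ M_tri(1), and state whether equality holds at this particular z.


Coefficients: c_0 = -2, c_1 = 0, c_2 = 0, c_3 = 2, c_4 = -2. Radius r = 1.
Part (a). Triangle bound: M_tri(r) = Σ_k |c_k| r^k
  = |-2|·1^0 + |0|·1^1 + |0|·1^2 + |2|·1^3 + |-2|·1^4
  = 2 + 0 + 0 + 2 + 2 = 6.
This bounds M(r) := max_{|z|=r} |p(z)| from above; equality holds iff all terms c_k z^k can be made to align in phase at a single z on |z|=r.
Part (b). At z = 1 (real, on the circle |z| = r):
  p(1) = (-2)·1^0 + (0)·1^1 + (0)·1^2 + (2)·1^3 + (-2)·1^4 = -2.
  |p(1)| = 2.
Check: |p(1)| = 2 ≤ 6 = M_tri(1). ✓ Equality does not hold at z = 1 (the coefficients have mixed signs, so the terms do not all align in phase there).

M_tri(1) = 6; |p(1)| = 2; equality at z=1: no.


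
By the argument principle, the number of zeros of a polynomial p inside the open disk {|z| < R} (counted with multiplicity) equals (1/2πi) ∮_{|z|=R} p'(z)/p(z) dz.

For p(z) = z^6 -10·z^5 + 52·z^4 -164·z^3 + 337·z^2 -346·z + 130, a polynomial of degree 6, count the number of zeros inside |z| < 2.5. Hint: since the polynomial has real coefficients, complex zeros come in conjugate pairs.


The zeros of p are: 1, (1 + 3i), (1 - 3i), 1, (3 + 2i), (3 - 2i).
Their magnitudes are: 1, 3.162, 3.162, 1, 3.606, 3.606.
Zeros with |z| < R = 2.5: 1, 1.
Count = 2.
By the argument principle, (1/2πi) ∮_{|z|=R} p'(z)/p(z) dz equals exactly this count.

Number of zeros inside |z| < 2.5: 2.


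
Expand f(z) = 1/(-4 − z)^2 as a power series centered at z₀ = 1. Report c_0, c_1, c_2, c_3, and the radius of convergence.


Let w = z − z₀, so z = z₀ + w.
Then -4 − z = -4 − (z₀ + w) = (-4 − z₀) − w = -5 − w.
f(z) = 1/(-5 − w)^2 = (1/(-5)^2) · (1 − w/(-5))^{−2}.
By the binomial series (1−u)^{−2} = Σ_{n≥0} C(n+1, 1) u^n for |u|<1, with u = w/(-5):
  c_n = C(n+1, 1) / (-5)^(n+2).
  c_0 = 1/(-5)^2 = 1/25.
  c_1 = 2/(-5)^3 = -2/125.
  c_2 = 3/(-5)^4 = 3/625.
  c_3 = 4/(-5)^5 = -4/3125.
The series is valid for |w/d| < 1, i.e. |z − z₀| < |d|.
Radius of convergence: R = |-4 − z₀| = |-5| = 5 (distance from z₀ to the singularity z = -4).

c_0 = 1/25, c_1 = -2/125, c_2 = 3/625, c_3 = -4/3125; R = 5.


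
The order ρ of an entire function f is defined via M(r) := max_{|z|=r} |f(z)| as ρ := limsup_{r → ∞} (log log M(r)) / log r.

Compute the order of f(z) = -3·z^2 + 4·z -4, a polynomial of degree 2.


|f(z)| ≤ Σ|c_k|·r^k = O(r^2) as r → ∞. Polynomial growth is O(e^{r^ε}) for every ε > 0 (since r^2/e^{r^ε} → 0), so ρ ≤ ε for all ε > 0, i.e. ρ = 0. Every nonconstant polynomial has order 0.
Therefore ρ = 0.

Order ρ = 0.


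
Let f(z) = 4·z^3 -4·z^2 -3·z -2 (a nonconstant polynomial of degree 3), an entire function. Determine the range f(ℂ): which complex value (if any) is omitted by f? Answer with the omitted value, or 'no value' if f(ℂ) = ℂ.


Little Picard bounds the complement of f(ℂ) to at most one point.
For every w ∈ ℂ, the equation p(z) − w = 0 is a nonconstant polynomial in z and hence has at least one root by the fundamental theorem of algebra. So p is surjective onto ℂ, omitting no value.

Omitted value: no value.


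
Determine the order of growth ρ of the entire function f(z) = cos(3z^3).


Write cos(w) = (e^{iw} ± e^{−iw})/(2 or 2i), so |cos(w)| ≤ e^{|w|}. With w = 3z^3, |w| ≤ 3r^3 + 0 on |z|=r, giving M(r) ≤ e^{3r^3 + 0} and ρ ≤ 3. For the lower bound, choose z on |z|=r with 3z^3 purely imaginary of modulus 3r^3; then |cos(3z^3)| grows like e^{3r^3}/2, so ρ ≥ 3. Hence ρ = 3.
Therefore ρ = 3.

Order ρ = 3.


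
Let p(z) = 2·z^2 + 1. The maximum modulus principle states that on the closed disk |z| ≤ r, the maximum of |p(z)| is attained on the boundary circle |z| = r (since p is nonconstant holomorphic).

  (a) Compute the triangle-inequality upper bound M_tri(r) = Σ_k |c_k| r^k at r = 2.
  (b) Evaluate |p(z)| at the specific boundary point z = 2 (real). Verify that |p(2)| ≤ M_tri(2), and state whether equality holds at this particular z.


Coefficients: c_0 = 1, c_1 = 0, c_2 = 2. Radius r = 2.
Part (a). Triangle bound: M_tri(r) = Σ_k |c_k| r^k
  = |1|·2^0 + |0|·2^1 + |2|·2^2
  = 1 + 0 + 8 = 9.
This bounds M(r) := max_{|z|=r} |p(z)| from above; equality holds iff all terms c_k z^k can be made to align in phase at a single z on |z|=r.
Part (b). At z = 2 (real, on the circle |z| = r):
  p(2) = (1)·2^0 + (0)·2^1 + (2)·2^2 = 9.
  |p(2)| = 9.
Since all nonzero coefficients share the same sign, |p(2)| = 9 = M_tri(2); the triangle bound is attained at z = 2, so in fact M(r) = 9.

M_tri(2) = 9; |p(2)| = 9; equality at z=2: yes.


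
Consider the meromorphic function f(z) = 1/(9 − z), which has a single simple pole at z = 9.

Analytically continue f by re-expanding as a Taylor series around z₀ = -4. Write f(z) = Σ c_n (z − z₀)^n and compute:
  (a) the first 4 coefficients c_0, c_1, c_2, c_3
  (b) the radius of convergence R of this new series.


Let w = z − z₀, so z = z₀ + w.
Then 9 − z = 9 − (z₀ + w) = (9 − z₀) − w = 13 − w.
f(z) = 1/(13 − w) = (1/(13)) · 1/(1 − w/(13)) = Σ_{n≥0} w^n / (13)^(n+1).
So c_n = 1/(13)^(n+1):
  c_0 = 1/(13)^1 = 1/13.
  c_1 = 1/(13)^2 = 1/169.
  c_2 = 1/(13)^3 = 1/2197.
  c_3 = 1/(13)^4 = 1/28561.
The series is valid for |w/d| < 1, i.e. |z − z₀| < |d|.
Radius of convergence: R = |9 − z₀| = |13| = 13 (distance from z₀ to the singularity z = 9).

c_0 = 1/13, c_1 = 1/169, c_2 = 1/2197, c_3 = 1/28561; R = 13.


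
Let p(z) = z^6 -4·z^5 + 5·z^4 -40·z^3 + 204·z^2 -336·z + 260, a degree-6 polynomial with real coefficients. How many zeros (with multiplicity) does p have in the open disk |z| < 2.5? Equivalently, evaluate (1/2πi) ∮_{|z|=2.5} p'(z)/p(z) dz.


The zeros of p are: (-2 + 3i), (-2 - 3i), (3 + 1i), (3 - 1i), (1 + 1i), (1 - 1i).
Their magnitudes are: 3.606, 3.606, 3.162, 3.162, 1.414, 1.414.
Zeros with |z| < R = 2.5: (1 + 1i), (1 - 1i).
Count = 2.
By the argument principle, (1/2πi) ∮_{|z|=R} p'(z)/p(z) dz equals exactly this count.

Number of zeros inside |z| < 2.5: 2.


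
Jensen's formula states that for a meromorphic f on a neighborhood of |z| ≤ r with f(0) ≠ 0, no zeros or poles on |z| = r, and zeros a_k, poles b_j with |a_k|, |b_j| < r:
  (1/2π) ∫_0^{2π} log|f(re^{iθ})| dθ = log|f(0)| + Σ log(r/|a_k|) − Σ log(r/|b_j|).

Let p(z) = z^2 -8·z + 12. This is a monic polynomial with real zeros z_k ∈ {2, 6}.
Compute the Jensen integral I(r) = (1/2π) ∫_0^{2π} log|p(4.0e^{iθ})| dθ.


Zeros: 2, 6; r = 4.0.
Inside |z| < r: 2. Outside (|z| ≥ r): 6.
p(0) = 12, so log|p(0)| = log(12) = 2.4849.
Apply Jensen: I(r) = log|p(0)| + Σ_k log(r/|z_k|), summed over zeros inside |z| < r.
  log(r/|z_k|) for z_k = 2: log(4.0/2) = 0.6931
  Outside zeros (6) contribute nothing to the Jensen sum.
Sum over inside zeros: 0.6931.
I(r) = log|p(0)| + (inside sum) = 2.4849 + 0.6931 = 3.1781.
Note: since some zeros are outside |z| ≤ r, the simplified n·log(r) form does NOT apply — only the inside zeros contribute.

I(r) ≈ 3.1781.


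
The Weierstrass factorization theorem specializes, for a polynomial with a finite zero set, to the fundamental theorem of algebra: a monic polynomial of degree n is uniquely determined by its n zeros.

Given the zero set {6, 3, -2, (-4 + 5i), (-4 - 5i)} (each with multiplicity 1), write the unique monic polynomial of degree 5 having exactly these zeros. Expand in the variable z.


The polynomial is p(z) = ∏_{α ∈ S} (z − α), where S = {6, 3, -2, (-4 + 5i), (-4 - 5i)}.
Expanding the product yields: p(z) = z^5 + z^4 -15·z^3 -251·z^2 + 288·z + 1476.
Note conjugate pairs combine to real quadratics: (z − (-4+5i))(z − (-4−5i)) = z² + 8z + 41.
The resulting polynomial has degree 5 and real coefficients as required.

p(z) = z^5 + z^4 -15·z^3 -251·z^2 + 288·z + 1476.


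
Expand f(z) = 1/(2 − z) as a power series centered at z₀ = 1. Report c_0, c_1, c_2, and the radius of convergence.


Let w = z − z₀, so z = z₀ + w.
Then 2 − z = 2 − (z₀ + w) = (2 − z₀) − w = 1 − w.
f(z) = 1/(1 − w) = (1/(1)) · 1/(1 − w/(1)) = Σ_{n≥0} w^n / (1)^(n+1).
So c_n = 1/(1)^(n+1):
  c_0 = 1/(1)^1 = 1.
  c_1 = 1/(1)^2 = 1.
  c_2 = 1/(1)^3 = 1.
The series is valid for |w/d| < 1, i.e. |z − z₀| < |d|.
Radius of convergence: R = |2 − z₀| = |1| = 1 (distance from z₀ to the singularity z = 2).

c_0 = 1, c_1 = 1, c_2 = 1; R = 1.


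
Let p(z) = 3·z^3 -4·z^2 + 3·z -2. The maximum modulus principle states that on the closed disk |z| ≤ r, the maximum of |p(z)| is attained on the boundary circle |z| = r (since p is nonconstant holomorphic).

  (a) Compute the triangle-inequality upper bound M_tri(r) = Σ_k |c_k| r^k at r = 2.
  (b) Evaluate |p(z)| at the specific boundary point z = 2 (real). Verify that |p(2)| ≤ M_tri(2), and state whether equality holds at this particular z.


Coefficients: c_0 = -2, c_1 = 3, c_2 = -4, c_3 = 3. Radius r = 2.
Part (a). Triangle bound: M_tri(r) = Σ_k |c_k| r^k
  = |-2|·2^0 + |3|·2^1 + |-4|·2^2 + |3|·2^3
  = 2 + 6 + 16 + 24 = 48.
This bounds M(r) := max_{|z|=r} |p(z)| from above; equality holds iff all terms c_k z^k can be made to align in phase at a single z on |z|=r.
Part (b). At z = 2 (real, on the circle |z| = r):
  p(2) = (-2)·2^0 + (3)·2^1 + (-4)·2^2 + (3)·2^3 = 12.
  |p(2)| = 12.
Check: |p(2)| = 12 ≤ 48 = M_tri(2). ✓ Equality does not hold at z = 2 (the coefficients have mixed signs, so the terms do not all align in phase there).

M_tri(2) = 48; |p(2)| = 12; equality at z=2: no.


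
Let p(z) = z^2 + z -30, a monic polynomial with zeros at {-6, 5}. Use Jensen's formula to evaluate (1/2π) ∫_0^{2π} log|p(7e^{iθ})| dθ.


Zeros: -6, 5; r = 7.
Inside |z| < r: -6, 5. Outside (|z| ≥ r): ∅.
p(0) = -30, so log|p(0)| = log(30) = 3.4012.
Apply Jensen: I(r) = log|p(0)| + Σ_k log(r/|z_k|), summed over zeros inside |z| < r.
  log(r/|z_k|) for z_k = -6: log(7/6) = 0.1542
  log(r/|z_k|) for z_k = 5: log(7/5) = 0.3365
Sum over inside zeros: 0.4906.
I(r) = log|p(0)| + (inside sum) = 3.4012 + 0.4906 = 3.8918.
Closed form (all zeros inside, monic): I(r) = n·log(r) = 2·log(7) = 3.8918. ✓

I(r) ≈ 3.8918.


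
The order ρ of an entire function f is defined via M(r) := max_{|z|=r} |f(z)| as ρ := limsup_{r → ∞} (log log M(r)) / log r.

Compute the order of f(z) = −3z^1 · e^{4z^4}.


M(r) = max_{|z|=r} |-3|·|z|^1·|e^{4z^4}| = 3·r^1 · e^{4r^4} (the factors attain their maxima compatibly on |z|=r). Then log M(r) = log 3 + 1·log r + 4r^4, dominated by the last term, so log log M(r) ~ 4·log r. The polynomial factor -3z^1 contributes only a log r term and does not affect the order. ρ = 4.
Therefore ρ = 4.

Order ρ = 4.


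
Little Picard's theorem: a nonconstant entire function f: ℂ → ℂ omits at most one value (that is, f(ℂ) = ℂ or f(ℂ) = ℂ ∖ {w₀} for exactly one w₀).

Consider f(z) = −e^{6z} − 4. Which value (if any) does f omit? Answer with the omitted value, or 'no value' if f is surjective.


Little Picard bounds the complement of f(ℂ) to at most one point.
e^{6z} is never zero on ℂ, so -1·e^{6z} takes every value in ℂ ∖ {0}. Adding -4 shifts the range to ℂ ∖ {-4}. Thus f omits exactly the value -4.

Omitted value: -4.


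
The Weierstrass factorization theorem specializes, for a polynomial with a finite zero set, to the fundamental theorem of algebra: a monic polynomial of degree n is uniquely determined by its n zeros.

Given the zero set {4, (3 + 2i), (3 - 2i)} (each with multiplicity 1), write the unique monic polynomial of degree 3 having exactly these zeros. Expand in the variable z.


The polynomial is p(z) = ∏_{α ∈ S} (z − α), where S = {4, (3 + 2i), (3 - 2i)}.
Expanding the product yields: p(z) = z^3 -10·z^2 + 37·z -52.
Note conjugate pairs combine to real quadratics: (z − (3+2i))(z − (3−2i)) = z² − 6z + 13.
The resulting polynomial has degree 3 and real coefficients as required.

p(z) = z^3 -10·z^2 + 37·z -52.


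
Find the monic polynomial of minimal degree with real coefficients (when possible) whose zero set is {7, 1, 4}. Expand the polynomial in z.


The polynomial is p(z) = ∏_{α ∈ S} (z − α), where S = {7, 1, 4}.
Expanding the product yields: p(z) = z^3 -12·z^2 + 39·z -28.
The resulting polynomial has degree 3 and real coefficients as required.

p(z) = z^3 -12·z^2 + 39·z -28.


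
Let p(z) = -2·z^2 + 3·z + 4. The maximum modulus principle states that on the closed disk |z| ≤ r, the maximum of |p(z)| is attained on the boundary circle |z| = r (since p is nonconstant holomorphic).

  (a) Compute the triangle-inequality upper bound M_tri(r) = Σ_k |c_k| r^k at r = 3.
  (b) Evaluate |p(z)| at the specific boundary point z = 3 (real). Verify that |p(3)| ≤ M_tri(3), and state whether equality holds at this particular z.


Coefficients: c_0 = 4, c_1 = 3, c_2 = -2. Radius r = 3.
Part (a). Triangle bound: M_tri(r) = Σ_k |c_k| r^k
  = |4|·3^0 + |3|·3^1 + |-2|·3^2
  = 4 + 9 + 18 = 31.
This bounds M(r) := max_{|z|=r} |p(z)| from above; equality holds iff all terms c_k z^k can be made to align in phase at a single z on |z|=r.
Part (b). At z = 3 (real, on the circle |z| = r):
  p(3) = (4)·3^0 + (3)·3^1 + (-2)·3^2 = -5.
  |p(3)| = 5.
Check: |p(3)| = 5 ≤ 31 = M_tri(3). ✓ Equality does not hold at z = 3 (the coefficients have mixed signs, so the terms do not all align in phase there).

M_tri(3) = 31; |p(3)| = 5; equality at z=3: no.


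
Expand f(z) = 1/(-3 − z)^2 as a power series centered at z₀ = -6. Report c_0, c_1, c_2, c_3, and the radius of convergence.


Let w = z − z₀, so z = z₀ + w.
Then -3 − z = -3 − (z₀ + w) = (-3 − z₀) − w = 3 − w.
f(z) = 1/(3 − w)^2 = (1/(3)^2) · (1 − w/(3))^{−2}.
By the binomial series (1−u)^{−2} = Σ_{n≥0} C(n+1, 1) u^n for |u|<1, with u = w/(3):
  c_n = C(n+1, 1) / (3)^(n+2).
  c_0 = 1/(3)^2 = 1/9.
  c_1 = 2/(3)^3 = 2/27.
  c_2 = 3/(3)^4 = 1/27.
  c_3 = 4/(3)^5 = 4/243.
The series is valid for |w/d| < 1, i.e. |z − z₀| < |d|.
Radius of convergence: R = |-3 − z₀| = |3| = 3 (distance from z₀ to the singularity z = -3).

c_0 = 1/9, c_1 = 2/27, c_2 = 1/27, c_3 = 4/243; R = 3.


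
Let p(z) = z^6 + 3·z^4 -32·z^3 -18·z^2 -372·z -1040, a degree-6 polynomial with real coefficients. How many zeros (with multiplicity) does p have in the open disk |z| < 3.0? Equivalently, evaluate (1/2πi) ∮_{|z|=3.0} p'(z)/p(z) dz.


The zeros of p are: (-2 + 3i), (-2 - 3i), -2, (1 + 3i), (1 - 3i), 4.
Their magnitudes are: 3.606, 3.606, 2, 3.162, 3.162, 4.
Zeros with |z| < R = 3.0: -2.
Count = 1.
By the argument principle, (1/2πi) ∮_{|z|=R} p'(z)/p(z) dz equals exactly this count.

Number of zeros inside |z| < 3.0: 1.


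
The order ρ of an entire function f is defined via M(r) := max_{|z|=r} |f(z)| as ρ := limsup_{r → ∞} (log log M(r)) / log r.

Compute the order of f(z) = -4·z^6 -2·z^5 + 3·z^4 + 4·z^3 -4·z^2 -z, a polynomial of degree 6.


|f(z)| ≤ Σ|c_k|·r^k = O(r^6) as r → ∞. Polynomial growth is O(e^{r^ε}) for every ε > 0 (since r^6/e^{r^ε} → 0), so ρ ≤ ε for all ε > 0, i.e. ρ = 0. Every nonconstant polynomial has order 0.
Therefore ρ = 0.

Order ρ = 0.


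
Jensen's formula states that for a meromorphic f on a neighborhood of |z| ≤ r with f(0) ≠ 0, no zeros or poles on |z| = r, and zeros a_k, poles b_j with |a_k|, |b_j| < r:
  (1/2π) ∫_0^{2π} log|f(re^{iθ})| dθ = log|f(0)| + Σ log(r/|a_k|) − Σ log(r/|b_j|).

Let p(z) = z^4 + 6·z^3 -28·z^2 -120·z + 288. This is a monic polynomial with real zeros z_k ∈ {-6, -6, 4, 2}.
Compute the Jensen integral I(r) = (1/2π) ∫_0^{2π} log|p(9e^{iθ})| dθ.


Zeros: -6, -6, 2, 4; r = 9.
Inside |z| < r: -6, -6, 2, 4. Outside (|z| ≥ r): ∅.
p(0) = 288, so log|p(0)| = log(288) = 5.6630.
Apply Jensen: I(r) = log|p(0)| + Σ_k log(r/|z_k|), summed over zeros inside |z| < r.
  log(r/|z_k|) for z_k = -6: log(9/6) = 0.4055
  log(r/|z_k|) for z_k = -6: log(9/6) = 0.4055
  log(r/|z_k|) for z_k = 4: log(9/4) = 0.8109
  log(r/|z_k|) for z_k = 2: log(9/2) = 1.5041
Sum over inside zeros: 3.1259.
I(r) = log|p(0)| + (inside sum) = 5.6630 + 3.1259 = 8.7889.
Closed form (all zeros inside, monic): I(r) = n·log(r) = 4·log(9) = 8.7889. ✓

I(r) ≈ 8.7889.


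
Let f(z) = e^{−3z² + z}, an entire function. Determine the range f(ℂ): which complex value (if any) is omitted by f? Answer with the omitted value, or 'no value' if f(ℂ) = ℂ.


Little Picard bounds the complement of f(ℂ) to at most one point.
The exponent g(z) = −3z² + z is a nonconstant polynomial, hence surjective onto ℂ. So e^{g(z)} takes every value in {e^w : w ∈ ℂ} = ℂ ∖ {0}. Adding 0 shifts the range to ℂ ∖ {0}. f omits exactly 0.

Omitted value: 0.


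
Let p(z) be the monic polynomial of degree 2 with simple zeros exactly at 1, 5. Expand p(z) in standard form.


The polynomial is p(z) = ∏_{α ∈ S} (z − α), where S = {1, 5}.
Expanding the product yields: p(z) = z^2 -6·z + 5.
The resulting polynomial has degree 2 and real coefficients as required.

p(z) = z^2 -6·z + 5.


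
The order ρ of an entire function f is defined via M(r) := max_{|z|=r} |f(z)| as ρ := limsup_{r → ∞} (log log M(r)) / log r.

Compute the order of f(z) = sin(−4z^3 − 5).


Write sin(w) = (e^{iw} ± e^{−iw})/(2 or 2i), so |sin(w)| ≤ e^{|w|}. With w = −4z^3 − 5, |w| ≤ 4r^3 + 5 on |z|=r, giving M(r) ≤ e^{4r^3 + 5} and ρ ≤ 3. For the lower bound, choose z on |z|=r with -4z^3 purely imaginary of modulus 4r^3; then |sin(−4z^3 − 5)| grows like e^{4r^3}/2, so ρ ≥ 3. Hence ρ = 3.
Therefore ρ = 3.

Order ρ = 3.


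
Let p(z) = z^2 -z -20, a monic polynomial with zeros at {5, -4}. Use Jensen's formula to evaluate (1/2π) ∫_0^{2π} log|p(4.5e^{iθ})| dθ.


Zeros: -4, 5; r = 4.5.
Inside |z| < r: -4. Outside (|z| ≥ r): 5.
p(0) = -20, so log|p(0)| = log(20) = 2.9957.
Apply Jensen: I(r) = log|p(0)| + Σ_k log(r/|z_k|), summed over zeros inside |z| < r.
  log(r/|z_k|) for z_k = -4: log(4.5/4) = 0.1178
  Outside zeros (5) contribute nothing to the Jensen sum.
Sum over inside zeros: 0.1178.
I(r) = log|p(0)| + (inside sum) = 2.9957 + 0.1178 = 3.1135.
Note: since some zeros are outside |z| ≤ r, the simplified n·log(r) form does NOT apply — only the inside zeros contribute.

I(r) ≈ 3.1135.


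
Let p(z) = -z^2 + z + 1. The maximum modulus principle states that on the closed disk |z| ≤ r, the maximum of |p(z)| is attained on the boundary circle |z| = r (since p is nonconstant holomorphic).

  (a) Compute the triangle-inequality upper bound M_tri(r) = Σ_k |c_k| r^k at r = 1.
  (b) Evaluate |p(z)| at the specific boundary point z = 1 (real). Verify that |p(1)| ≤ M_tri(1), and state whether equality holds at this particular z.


Coefficients: c_0 = 1, c_1 = 1, c_2 = -1. Radius r = 1.
Part (a). Triangle bound: M_tri(r) = Σ_k |c_k| r^k
  = |1|·1^0 + |1|·1^1 + |-1|·1^2
  = 1 + 1 + 1 = 3.
This bounds M(r) := max_{|z|=r} |p(z)| from above; equality holds iff all terms c_k z^k can be made to align in phase at a single z on |z|=r.
Part (b). At z = 1 (real, on the circle |z| = r):
  p(1) = (1)·1^0 + (1)·1^1 + (-1)·1^2 = 1.
  |p(1)| = 1.
Check: |p(1)| = 1 ≤ 3 = M_tri(1). ✓ Equality does not hold at z = 1 (the coefficients have mixed signs, so the terms do not all align in phase there).

M_tri(1) = 3; |p(1)| = 1; equality at z=1: no.


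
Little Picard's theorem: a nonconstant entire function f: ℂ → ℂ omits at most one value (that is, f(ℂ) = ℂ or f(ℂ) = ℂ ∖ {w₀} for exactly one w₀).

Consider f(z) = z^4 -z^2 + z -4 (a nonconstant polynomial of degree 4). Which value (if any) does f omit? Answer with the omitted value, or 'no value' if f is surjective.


Little Picard bounds the complement of f(ℂ) to at most one point.
For every w ∈ ℂ, the equation p(z) − w = 0 is a nonconstant polynomial in z and hence has at least one root by the fundamental theorem of algebra. So p is surjective onto ℂ, omitting no value.

Omitted value: no value.


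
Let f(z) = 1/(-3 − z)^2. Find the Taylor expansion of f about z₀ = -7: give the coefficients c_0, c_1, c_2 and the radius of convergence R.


Let w = z − z₀, so z = z₀ + w.
Then -3 − z = -3 − (z₀ + w) = (-3 − z₀) − w = 4 − w.
f(z) = 1/(4 − w)^2 = (1/(4)^2) · (1 − w/(4))^{−2}.
By the binomial series (1−u)^{−2} = Σ_{n≥0} C(n+1, 1) u^n for |u|<1, with u = w/(4):
  c_n = C(n+1, 1) / (4)^(n+2).
  c_0 = 1/(4)^2 = 1/16.
  c_1 = 2/(4)^3 = 1/32.
  c_2 = 3/(4)^4 = 3/256.
The series is valid for |w/d| < 1, i.e. |z − z₀| < |d|.
Radius of convergence: R = |-3 − z₀| = |4| = 4 (distance from z₀ to the singularity z = -3).

c_0 = 1/16, c_1 = 1/32, c_2 = 3/256; R = 4.


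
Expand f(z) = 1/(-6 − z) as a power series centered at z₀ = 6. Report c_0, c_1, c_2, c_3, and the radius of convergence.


Let w = z − z₀, so z = z₀ + w.
Then -6 − z = -6 − (z₀ + w) = (-6 − z₀) − w = -12 − w.
f(z) = 1/(-12 − w) = (1/(-12)) · 1/(1 − w/(-12)) = Σ_{n≥0} w^n / (-12)^(n+1).
So c_n = 1/(-12)^(n+1):
  c_0 = 1/(-12)^1 = -1/12.
  c_1 = 1/(-12)^2 = 1/144.
  c_2 = 1/(-12)^3 = -1/1728.
  c_3 = 1/(-12)^4 = 1/20736.
The series is valid for |w/d| < 1, i.e. |z − z₀| < |d|.
Radius of convergence: R = |-6 − z₀| = |-12| = 12 (distance from z₀ to the singularity z = -6).

c_0 = -1/12, c_1 = 1/144, c_2 = -1/1728, c_3 = 1/20736; R = 12.


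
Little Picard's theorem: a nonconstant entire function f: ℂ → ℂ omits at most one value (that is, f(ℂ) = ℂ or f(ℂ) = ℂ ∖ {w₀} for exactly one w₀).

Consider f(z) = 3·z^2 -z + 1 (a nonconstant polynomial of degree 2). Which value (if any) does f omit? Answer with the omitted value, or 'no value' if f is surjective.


Little Picard bounds the complement of f(ℂ) to at most one point.
For every w ∈ ℂ, the equation p(z) − w = 0 is a nonconstant polynomial in z and hence has at least one root by the fundamental theorem of algebra. So p is surjective onto ℂ, omitting no value.

Omitted value: no value.
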